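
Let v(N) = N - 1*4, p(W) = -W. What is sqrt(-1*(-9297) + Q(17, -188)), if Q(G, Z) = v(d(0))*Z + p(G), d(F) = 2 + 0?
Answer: 2*sqrt(2414) ≈ 98.265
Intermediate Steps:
d(F) = 2
v(N) = -4 + N (v(N) = N - 4 = -4 + N)
Q(G, Z) = -G - 2*Z (Q(G, Z) = (-4 + 2)*Z - G = -2*Z - G = -G - 2*Z)
sqrt(-1*(-9297) + Q(17, -188)) = sqrt(-1*(-9297) + (-1*17 - 2*(-188))) = sqrt(9297 + (-17 + 376)) = sqrt(9297 + 359) = sqrt(9656) = 2*sqrt(2414)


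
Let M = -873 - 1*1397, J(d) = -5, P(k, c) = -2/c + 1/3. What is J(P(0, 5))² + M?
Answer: -2245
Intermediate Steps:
P(k, c) = ⅓ - 2/c (P(k, c) = -2/c + 1*(⅓) = -2/c + ⅓ = ⅓ - 2/c)
M = -2270 (M = -873 - 1397 = -2270)
J(P(0, 5))² + M = (-5)² - 2270 = 25 - 2270 = -2245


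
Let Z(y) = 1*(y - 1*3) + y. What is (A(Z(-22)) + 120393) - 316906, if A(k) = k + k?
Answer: -196607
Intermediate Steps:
Z(y) = -3 + 2*y (Z(y) = 1*(y - 3) + y = 1*(-3 + y) + y = (-3 + y) + y = -3 + 2*y)
A(k) = 2*k
(A(Z(-22)) + 120393) - 316906 = (2*(-3 + 2*(-22)) + 120393) - 316906 = (2*(-3 - 44) + 120393) - 316906 = (2*(-47) + 120393) - 316906 = (-94 + 120393) - 316906 = 120299 - 316906 = -196607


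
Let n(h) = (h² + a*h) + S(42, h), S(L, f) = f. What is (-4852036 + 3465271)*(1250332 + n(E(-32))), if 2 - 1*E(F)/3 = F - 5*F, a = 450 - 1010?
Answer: -2225089404270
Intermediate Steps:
a = -560
E(F) = 6 + 12*F (E(F) = 6 - 3*(F - 5*F) = 6 - (-12)*F = 6 + 12*F)
n(h) = h² - 559*h (n(h) = (h² - 560*h) + h = h² - 559*h)
(-4852036 + 3465271)*(1250332 + n(E(-32))) = (-4852036 + 3465271)*(1250332 + (6 + 12*(-32))*(-559 + (6 + 12*(-32)))) = -1386765*(1250332 + (6 - 384)*(-559 + (6 - 384))) = -1386765*(1250332 - 378*(-559 - 378)) = -1386765*(1250332 - 378*(-937)) = -1386765*(1250332 + 354186) = -1386765*1604518 = -2225089404270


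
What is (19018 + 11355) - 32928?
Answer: -2555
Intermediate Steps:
(19018 + 11355) - 32928 = 30373 - 32928 = -2555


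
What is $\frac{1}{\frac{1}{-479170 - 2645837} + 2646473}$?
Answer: $\frac{3125007}{8270246650310} \approx 3.7786 \cdot 10^{-7}$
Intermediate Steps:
$\frac{1}{\frac{1}{-479170 - 2645837} + 2646473} = \frac{1}{\frac{1}{-3125007} + 2646473} = \frac{1}{- \frac{1}{3125007} + 2646473} = \frac{1}{\frac{8270246650310}{3125007}} = \frac{3125007}{8270246650310}$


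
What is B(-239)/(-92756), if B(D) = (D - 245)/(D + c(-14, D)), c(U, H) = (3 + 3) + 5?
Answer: -121/5287092 ≈ -2.2886e-5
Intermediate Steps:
c(U, H) = 11 (c(U, H) = 6 + 5 = 11)
B(D) = (-245 + D)/(11 + D) (B(D) = (D - 245)/(D + 11) = (-245 + D)/(11 + D))
B(-239)/(-92756) = ((-245 - 239)/(11 - 239))/(-92756) = (-484/(-228))*(-1/92756) = -1/228*(-484)*(-1/92756) = (121/57)*(-1/92756) = -121/5287092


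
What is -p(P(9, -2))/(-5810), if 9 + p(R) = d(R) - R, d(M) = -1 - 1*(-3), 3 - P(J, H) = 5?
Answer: -1/1162 ≈ -0.00086058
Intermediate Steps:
P(J, H) = -2 (P(J, H) = 3 - 1*5 = 3 - 5 = -2)
d(M) = 2 (d(M) = -1 + 3 = 2)
p(R) = -7 - R (p(R) = -9 + (2 - R) = -7 - R)
-p(P(9, -2))/(-5810) = -(-7 - 1*(-2))/(-5810) = -(-7 + 2)*(-1)/5810 = -(-5)*(-1)/5810 = -1*1/1162 = -1/1162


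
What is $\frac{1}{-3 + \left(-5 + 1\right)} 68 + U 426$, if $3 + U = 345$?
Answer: $\frac{1019776}{7} \approx 1.4568 \cdot 10^{5}$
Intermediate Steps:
$U = 342$ ($U = -3 + 345 = 342$)
$\frac{1}{-3 + \left(-5 + 1\right)} 68 + U 426 = \frac{1}{-3 + \left(-5 + 1\right)} 68 + 342 \cdot 426 = \frac{1}{-3 - 4} \cdot 68 + 145692 = \frac{1}{-7} \cdot 68 + 145692 = \left(- \frac{1}{7}\right) 68 + 145692 = - \frac{68}{7} + 145692 = \frac{1019776}{7}$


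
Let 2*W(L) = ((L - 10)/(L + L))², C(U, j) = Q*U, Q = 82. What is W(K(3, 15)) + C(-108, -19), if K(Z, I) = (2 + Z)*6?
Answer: -159407/18 ≈ -8855.9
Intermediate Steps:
C(U, j) = 82*U
K(Z, I) = 12 + 6*Z
W(L) = (-10 + L)²/(8*L²) (W(L) = ((L - 10)/(L + L))²/2 = ((-10 + L)/((2*L)))²/2 = ((-10 + L)*(1/(2*L)))²/2 = ((-10 + L)/(2*L))²/2 = ((-10 + L)²/(4*L²))/2 = (-10 + L)²/(8*L²))
W(K(3, 15)) + C(-108, -19) = (-10 + (12 + 6*3))²/(8*(12 + 6*3)²) + 82*(-108) = (-10 + (12 + 18))²/(8*(12 + 18)²) - 8856 = (⅛)*(-10 + 30)²/30² - 8856 = (⅛)*(1/900)*20² - 8856 = (⅛)*(1/900)*400 - 8856 = 1/18 - 8856 = -159407/18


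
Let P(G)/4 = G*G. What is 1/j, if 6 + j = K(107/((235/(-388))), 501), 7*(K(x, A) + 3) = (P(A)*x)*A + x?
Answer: -329/4176559463677 ≈ -7.8773e-11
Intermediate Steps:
P(G) = 4*G² (P(G) = 4*(G*G) = 4*G²)
K(x, A) = -3 + x/7 + 4*x*A³/7 (K(x, A) = -3 + (((4*A²)*x)*A + x)/7 = -3 + ((4*x*A²)*A + x)/7 = -3 + (4*x*A³ + x)/7 = -3 + (x + 4*x*A³)/7 = -3 + (x/7 + 4*x*A³/7) = -3 + x/7 + 4*x*A³/7)
j = -4176559463677/329 (j = -6 + (-3 + (107/((235/(-388))))/7 + (4/7)*(107/((235/(-388))))*501³) = -6 + (-3 + (107/((235*(-1/388))))/7 + (4/7)*(107/((235*(-1/388))))*125751501) = -6 + (-3 + (107/(-235/388))/7 + (4/7)*(107/(-235/388))*125751501) = -6 + (-3 + (107*(-388/235))/7 + (4/7)*(107*(-388/235))*125751501) = -6 + (-3 + (⅐)*(-41516/235) + (4/7)*(-41516/235)*125751501) = -6 + (-3 - 41516/1645 - 20882797262064/1645) = -6 - 4176559461703/329 = -4176559463677/329 ≈ -1.2695e+10)
1/j = 1/(-4176559463677/329) = -329/4176559463677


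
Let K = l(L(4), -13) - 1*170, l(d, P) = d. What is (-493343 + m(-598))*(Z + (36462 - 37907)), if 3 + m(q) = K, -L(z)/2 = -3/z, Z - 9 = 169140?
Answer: -82764355708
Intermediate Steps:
Z = 169149 (Z = 9 + 169140 = 169149)
L(z) = 6/z (L(z) = -(-6)/z = 6/z)
K = -337/2 (K = 6/4 - 1*170 = 6*(1/4) - 170 = 3/2 - 170 = -337/2 ≈ -168.50)
m(q) = -343/2 (m(q) = -3 - 337/2 = -343/2)
(-493343 + m(-598))*(Z + (36462 - 37907)) = (-493343 - 343/2)*(169149 + (36462 - 37907)) = -987029*(169149 - 1445)/2 = -987029/2*167704 = -82764355708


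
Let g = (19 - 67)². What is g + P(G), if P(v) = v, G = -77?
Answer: 2227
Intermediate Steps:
g = 2304 (g = (-48)² = 2304)
g + P(G) = 2304 - 77 = 2227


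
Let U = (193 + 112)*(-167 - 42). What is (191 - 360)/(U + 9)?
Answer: 169/63736 ≈ 0.0026516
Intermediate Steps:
U = -63745 (U = 305*(-209) = -63745)
(191 - 360)/(U + 9) = (191 - 360)/(-63745 + 9) = -169/(-63736) = -169*(-1/63736) = 169/63736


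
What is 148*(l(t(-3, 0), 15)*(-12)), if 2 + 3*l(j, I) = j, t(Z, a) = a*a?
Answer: 1184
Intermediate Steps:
t(Z, a) = a²
l(j, I) = -⅔ + j/3
148*(l(t(-3, 0), 15)*(-12)) = 148*((-⅔ + (⅓)*0²)*(-12)) = 148*((-⅔ + (⅓)*0)*(-12)) = 148*((-⅔ + 0)*(-12)) = 148*(-⅔*(-12)) = 148*8 = 1184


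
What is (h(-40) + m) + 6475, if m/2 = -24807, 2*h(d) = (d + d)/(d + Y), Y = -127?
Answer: -7204173/167 ≈ -43139.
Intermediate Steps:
h(d) = d/(-127 + d) (h(d) = ((d + d)/(d - 127))/2 = ((2*d)/(-127 + d))/2 = (2*d/(-127 + d))/2 = d/(-127 + d))
m = -49614 (m = 2*(-24807) = -49614)
(h(-40) + m) + 6475 = (-40/(-127 - 40) - 49614) + 6475 = (-40/(-167) - 49614) + 6475 = (-40*(-1/167) - 49614) + 6475 = (40/167 - 49614) + 6475 = -8285498/167 + 6475 = -7204173/167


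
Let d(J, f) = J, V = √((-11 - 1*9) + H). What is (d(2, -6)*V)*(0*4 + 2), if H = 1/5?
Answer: 12*I*√55/5 ≈ 17.799*I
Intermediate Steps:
H = ⅕ ≈ 0.20000
V = 3*I*√55/5 (V = √((-11 - 1*9) + ⅕) = √((-11 - 9) + ⅕) = √(-20 + ⅕) = √(-99/5) = 3*I*√55/5 ≈ 4.4497*I)
(d(2, -6)*V)*(0*4 + 2) = (2*(3*I*√55/5))*(0*4 + 2) = (6*I*√55/5)*(0 + 2) = (6*I*√55/5)*2 = 12*I*√55/5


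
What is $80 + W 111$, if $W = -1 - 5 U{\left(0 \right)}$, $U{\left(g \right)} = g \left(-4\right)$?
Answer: $-31$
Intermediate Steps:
$U{\left(g \right)} = - 4 g$
$W = -1$ ($W = -1 - 5 \left(\left(-4\right) 0\right) = -1 - 0 = -1 + 0 = -1$)
$80 + W 111 = 80 - 111 = -31$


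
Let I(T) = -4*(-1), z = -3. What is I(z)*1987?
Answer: 7948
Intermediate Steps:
I(T) = 4
I(z)*1987 = 4*1987 = 7948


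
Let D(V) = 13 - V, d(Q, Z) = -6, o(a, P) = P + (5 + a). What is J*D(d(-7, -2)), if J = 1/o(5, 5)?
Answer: 19/15 ≈ 1.2667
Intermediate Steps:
o(a, P) = 5 + P + a
J = 1/15 (J = 1/(5 + 5 + 5) = 1/15 ≈ 0.066667)
J*D(d(-7, -2)) = (13 - 1*(-6))/15 = (13 + 6)/15 = (1/15)*19 = 19/15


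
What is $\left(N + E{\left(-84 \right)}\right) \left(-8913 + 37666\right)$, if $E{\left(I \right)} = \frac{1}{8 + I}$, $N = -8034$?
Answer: $- \frac{17556150505}{76} \approx -2.31 \cdot 10^{8}$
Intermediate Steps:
$\left(N + E{\left(-84 \right)}\right) \left(-8913 + 37666\right) = \left(-8034 + \frac{1}{8 - 84}\right) \left(-8913 + 37666\right) = \left(-8034 + \frac{1}{-76}\right) 28753 = \left(-8034 - \frac{1}{76}\right) 28753 = \left(- \frac{610585}{76}\right) 28753 = - \frac{17556150505}{76}$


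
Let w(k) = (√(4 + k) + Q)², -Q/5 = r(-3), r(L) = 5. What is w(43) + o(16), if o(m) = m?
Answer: 688 - 50*√47 ≈ 345.22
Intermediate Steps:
Q = -25 (Q = -5*5 = -25)
w(k) = (-25 + √(4 + k))² (w(k) = (√(4 + k) - 25)² = (-25 + √(4 + k))²)
w(43) + o(16) = (-25 + √(4 + 43))² + 16 = (-25 + √47)² + 16 = 16 + (-25 + √47)²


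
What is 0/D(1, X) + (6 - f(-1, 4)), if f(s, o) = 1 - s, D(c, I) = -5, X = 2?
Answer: 4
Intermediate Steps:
0/D(1, X) + (6 - f(-1, 4)) = 0/(-5) + (6 - (1 - 1*(-1))) = 0*(-⅕) + (6 - (1 + 1)) = 0 + (6 - 1*2) = 0 + (6 - 2) = 0 + 4 = 4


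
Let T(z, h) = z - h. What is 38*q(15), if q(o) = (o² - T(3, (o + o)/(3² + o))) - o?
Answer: 15827/2 ≈ 7913.5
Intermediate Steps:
q(o) = -3 + o² - o + 2*o/(9 + o) (q(o) = (o² - (3 - (o + o)/(3² + o))) - o = (o² - (3 - 2*o/(9 + o))) - o = (o² + (-3 + 2*o/(9 + o))) - o = (-3 + o² + 2*o/(9 + o)) - o = -3 + o² - o + 2*o/(9 + o))
38*q(15) = 38*((2*15 + (9 + 15)*(-3 + 15² - 1*15))/(9 + 15)) = 38*((30 + 24*(-3 + 225 - 15))/24) = 38*((30 + 24*207)/24) = 38*((30 + 4968)/24) = 38*((1/24)*4998) = 38*(833/4) = 15827/2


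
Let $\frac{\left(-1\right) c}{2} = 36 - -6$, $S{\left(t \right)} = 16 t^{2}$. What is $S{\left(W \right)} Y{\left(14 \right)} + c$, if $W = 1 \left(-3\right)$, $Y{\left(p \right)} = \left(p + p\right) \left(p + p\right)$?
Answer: $112812$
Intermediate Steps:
$Y{\left(p \right)} = 4 p^{2}$ ($Y{\left(p \right)} = 2 p 2 p = 4 p^{2}$)
$W = -3$
$c = -84$ ($c = - 2 \left(36 - -6\right) = - 2 \left(36 + 6\right) = \left(-2\right) 42 = -84$)
$S{\left(W \right)} Y{\left(14 \right)} + c = 16 \left(-3\right)^{2} \cdot 4 \cdot 14^{2} - 84 = 16 \cdot 9 \cdot 4 \cdot 196 - 84 = 144 \cdot 784 - 84 = 112896 - 84 = 112812$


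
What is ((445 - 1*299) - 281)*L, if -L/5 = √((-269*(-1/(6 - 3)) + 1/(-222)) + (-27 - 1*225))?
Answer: 675*I*√888962/74 ≈ 8600.3*I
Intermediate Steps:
L = -5*I*√888962/74 (L = -5*√((-269*(-1/(6 - 3)) + 1/(-222)) + (-27 - 1*225)) = -5*√((-269/((-1*3)) + 1*(-1/222)) + (-27 - 225)) = -5*√((-269/(-3) - 1/222) - 252) = -5*√((-269*(-⅓) - 1/222) - 252) = -5*√((269/3 - 1/222) - 252) = -5*√(6635/74 - 252) = -5*I*√888962/74 ≈ -63.706*I)
((445 - 1*299) - 281)*L = ((445 - 1*299) - 281)*(-5*I*√888962/74) = ((445 - 299) - 281)*(-5*I*√888962/74) = (146 - 281)*(-5*I*√888962/74) = -(-675)*I*√888962/74 = 675*I*√888962/74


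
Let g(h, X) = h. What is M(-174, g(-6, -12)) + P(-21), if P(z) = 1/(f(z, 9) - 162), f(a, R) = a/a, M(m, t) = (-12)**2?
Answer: 23183/161 ≈ 143.99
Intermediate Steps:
M(m, t) = 144
f(a, R) = 1
P(z) = -1/161 (P(z) = 1/(1 - 162) = 1/(-161) = -1/161)
M(-174, g(-6, -12)) + P(-21) = 144 - 1/161 = 23183/161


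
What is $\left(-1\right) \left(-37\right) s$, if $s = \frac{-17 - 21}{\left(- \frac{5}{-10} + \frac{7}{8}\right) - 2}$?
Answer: $\frac{11248}{5} \approx 2249.6$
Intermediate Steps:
$s = \frac{304}{5}$ ($s = - \frac{38}{\left(\left(-5\right) \left(- \frac{1}{10}\right) + 7 \cdot \frac{1}{8}\right) - 2} = - \frac{38}{\left(\frac{1}{2} + \frac{7}{8}\right) - 2} = - \frac{38}{\frac{11}{8} - 2} = - \frac{38}{- \frac{5}{8}} = \left(-38\right) \left(- \frac{8}{5}\right) = \frac{304}{5} \approx 60.8$)
$\left(-1\right) \left(-37\right) s = \left(-1\right) \left(-37\right) \frac{304}{5} = 37 \cdot \frac{304}{5} = \frac{11248}{5}$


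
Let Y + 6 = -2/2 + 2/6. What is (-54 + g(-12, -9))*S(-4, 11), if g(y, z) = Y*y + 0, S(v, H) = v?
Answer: -104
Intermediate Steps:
Y = -20/3 (Y = -6 + (-2/2 + 2/6) = -6 + (-2*½ + 2*(⅙)) = -6 + (-1 + ⅓) = -6 - ⅔ = -20/3 ≈ -6.6667)
g(y, z) = -20*y/3 (g(y, z) = -20*y/3 + 0 = -20*y/3)
(-54 + g(-12, -9))*S(-4, 11) = (-54 - 20/3*(-12))*(-4) = (-54 + 80)*(-4) = 26*(-4) = -104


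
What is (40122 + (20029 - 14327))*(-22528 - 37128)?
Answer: -2733676544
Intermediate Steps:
(40122 + (20029 - 14327))*(-22528 - 37128) = (40122 + 5702)*(-59656) = 45824*(-59656) = -2733676544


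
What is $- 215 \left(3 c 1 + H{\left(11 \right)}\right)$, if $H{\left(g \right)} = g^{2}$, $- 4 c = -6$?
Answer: $- \frac{53965}{2} \approx -26983.0$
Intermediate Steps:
$c = \frac{3}{2}$ ($c = \left(- \frac{1}{4}\right) \left(-6\right) = \frac{3}{2} \approx 1.5$)
$- 215 \left(3 c 1 + H{\left(11 \right)}\right) = - 215 \left(3 \cdot \frac{3}{2} \cdot 1 + 11^{2}\right) = - 215 \left(\frac{9}{2} \cdot 1 + 121\right) = - 215 \left(\frac{9}{2} + 121\right) = \left(-215\right) \frac{251}{2} = - \frac{53965}{2}$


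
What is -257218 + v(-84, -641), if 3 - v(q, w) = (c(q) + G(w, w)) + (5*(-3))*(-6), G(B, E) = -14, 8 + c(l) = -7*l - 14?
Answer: -257857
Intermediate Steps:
c(l) = -22 - 7*l (c(l) = -8 + (-7*l - 14) = -8 + (-14 - 7*l) = -22 - 7*l)
v(q, w) = -51 + 7*q (v(q, w) = 3 - (((-22 - 7*q) - 14) + (5*(-3))*(-6)) = 3 - ((-36 - 7*q) - 15*(-6)) = 3 - ((-36 - 7*q) + 90) = 3 - (54 - 7*q) = 3 + (-54 + 7*q) = -51 + 7*q)
-257218 + v(-84, -641) = -257218 + (-51 + 7*(-84)) = -257218 + (-51 - 588) = -257218 - 639 = -257857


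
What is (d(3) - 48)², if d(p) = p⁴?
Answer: 1089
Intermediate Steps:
(d(3) - 48)² = (3⁴ - 48)² = (81 - 48)² = 33² = 1089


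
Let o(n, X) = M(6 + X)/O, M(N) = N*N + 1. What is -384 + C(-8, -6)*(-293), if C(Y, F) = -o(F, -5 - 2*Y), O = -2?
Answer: -42869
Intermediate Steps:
M(N) = 1 + N**2 (M(N) = N**2 + 1 = 1 + N**2)
o(n, X) = -1/2 - (6 + X)**2/2 (o(n, X) = (1 + (6 + X)**2)/(-2) = (1 + (6 + X)**2)*(-1/2) = -1/2 - (6 + X)**2/2)
C(Y, F) = 1/2 + (1 - 2*Y)**2/2 (C(Y, F) = -(-1/2 - (6 + (-5 - 2*Y))**2/2) = -(-1/2 - (1 - 2*Y)**2/2) = 1/2 + (1 - 2*Y)**2/2)
-384 + C(-8, -6)*(-293) = -384 + (1/2 + (-1 + 2*(-8))**2/2)*(-293) = -384 + (1/2 + (-1 - 16)**2/2)*(-293) = -384 + (1/2 + (1/2)*(-17)**2)*(-293) = -384 + (1/2 + (1/2)*289)*(-293) = -384 + (1/2 + 289/2)*(-293) = -384 + 145*(-293) = -384 - 42485 = -42869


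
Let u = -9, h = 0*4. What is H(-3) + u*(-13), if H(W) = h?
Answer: 117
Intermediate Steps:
h = 0
H(W) = 0
H(-3) + u*(-13) = 0 - 9*(-13) = 0 + 117 = 117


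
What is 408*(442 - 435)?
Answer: 2856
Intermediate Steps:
408*(442 - 435) = 408*7 = 2856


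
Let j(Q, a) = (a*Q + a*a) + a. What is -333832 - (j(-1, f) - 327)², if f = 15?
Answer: -344236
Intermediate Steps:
j(Q, a) = a + a² + Q*a (j(Q, a) = (Q*a + a²) + a = (a² + Q*a) + a = a + a² + Q*a)
-333832 - (j(-1, f) - 327)² = -333832 - (15*(1 - 1 + 15) - 327)² = -333832 - (15*15 - 327)² = -333832 - (225 - 327)² = -333832 - 1*(-102)² = -333832 - 1*10404 = -333832 - 10404 = -344236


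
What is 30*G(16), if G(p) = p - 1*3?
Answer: 390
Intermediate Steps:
G(p) = -3 + p (G(p) = p - 3 = -3 + p)
30*G(16) = 30*(-3 + 16) = 30*13 = 390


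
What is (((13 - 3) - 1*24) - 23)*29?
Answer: -1073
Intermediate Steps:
(((13 - 3) - 1*24) - 23)*29 = ((10 - 24) - 23)*29 = (-14 - 23)*29 = -37*29 = -1073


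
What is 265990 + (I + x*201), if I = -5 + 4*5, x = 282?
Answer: 322687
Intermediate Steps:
I = 15 (I = -5 + 20 = 15)
265990 + (I + x*201) = 265990 + (15 + 282*201) = 265990 + (15 + 56682) = 265990 + 56697 = 322687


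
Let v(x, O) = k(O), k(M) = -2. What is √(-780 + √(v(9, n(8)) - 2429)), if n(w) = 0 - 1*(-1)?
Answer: √(-780 + I*√2431) ≈ 0.88226 + 27.942*I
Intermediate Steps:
n(w) = 1 (n(w) = 0 + 1 = 1)
v(x, O) = -2
√(-780 + √(v(9, n(8)) - 2429)) = √(-780 + √(-2 - 2429)) = √(-780 + √(-2431)) = √(-780 + I*√2431)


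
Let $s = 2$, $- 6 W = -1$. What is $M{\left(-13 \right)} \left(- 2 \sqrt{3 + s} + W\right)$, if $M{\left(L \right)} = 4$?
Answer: $\frac{2}{3} - 8 \sqrt{5} \approx -17.222$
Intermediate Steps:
$W = \frac{1}{6}$ ($W = \left(- \frac{1}{6}\right) \left(-1\right) = \frac{1}{6} \approx 0.16667$)
$M{\left(-13 \right)} \left(- 2 \sqrt{3 + s} + W\right) = 4 \left(- 2 \sqrt{3 + 2} + \frac{1}{6}\right) = 4 \left(- 2 \sqrt{5} + \frac{1}{6}\right) = 4 \left(\frac{1}{6} - 2 \sqrt{5}\right) = \frac{2}{3} - 8 \sqrt{5}$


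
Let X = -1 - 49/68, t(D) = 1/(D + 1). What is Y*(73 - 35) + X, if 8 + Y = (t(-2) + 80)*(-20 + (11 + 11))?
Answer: 387483/68 ≈ 5698.3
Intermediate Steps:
t(D) = 1/(1 + D)
Y = 150 (Y = -8 + (1/(1 - 2) + 80)*(-20 + (11 + 11)) = -8 + (1/(-1) + 80)*(-20 + 22) = -8 + (-1 + 80)*2 = -8 + 79*2 = -8 + 158 = 150)
X = -117/68 (X = -1 - 49*1/68 = -1 - 49/68 = -117/68 ≈ -1.7206)
Y*(73 - 35) + X = 150*(73 - 35) - 117/68 = 150*38 - 117/68 = 5700 - 117/68 = 387483/68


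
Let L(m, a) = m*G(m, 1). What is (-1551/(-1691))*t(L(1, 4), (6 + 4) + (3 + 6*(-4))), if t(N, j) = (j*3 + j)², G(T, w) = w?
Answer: 3002736/1691 ≈ 1775.7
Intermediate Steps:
L(m, a) = m (L(m, a) = m*1 = m)
t(N, j) = 16*j² (t(N, j) = (3*j + j)² = (4*j)² = 16*j²)
(-1551/(-1691))*t(L(1, 4), (6 + 4) + (3 + 6*(-4))) = (-1551/(-1691))*(16*((6 + 4) + (3 + 6*(-4)))²) = (-1551*(-1/1691))*(16*(10 + (3 - 24))²) = 1551*(16*(10 - 21)²)/1691 = 1551*(16*(-11)²)/1691 = 1551*(16*121)/1691 = (1551/1691)*1936 = 3002736/1691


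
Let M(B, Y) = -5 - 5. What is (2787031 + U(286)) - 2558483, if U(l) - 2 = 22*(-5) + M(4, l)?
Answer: 228430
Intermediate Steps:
M(B, Y) = -10
U(l) = -118 (U(l) = 2 + (22*(-5) - 10) = 2 + (-110 - 10) = 2 - 120 = -118)
(2787031 + U(286)) - 2558483 = (2787031 - 118) - 2558483 = 2786913 - 2558483 = 228430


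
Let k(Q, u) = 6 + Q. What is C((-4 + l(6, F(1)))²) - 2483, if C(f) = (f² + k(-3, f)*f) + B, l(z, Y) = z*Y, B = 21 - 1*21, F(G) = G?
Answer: -2455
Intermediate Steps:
B = 0 (B = 21 - 21 = 0)
l(z, Y) = Y*z
C(f) = f² + 3*f (C(f) = (f² + (6 - 3)*f) + 0 = (f² + 3*f) + 0 = f² + 3*f)
C((-4 + l(6, F(1)))²) - 2483 = (-4 + 1*6)²*(3 + (-4 + 1*6)²) - 2483 = (-4 + 6)²*(3 + (-4 + 6)²) - 2483 = 2²*(3 + 2²) - 2483 = 4*(3 + 4) - 2483 = 4*7 - 2483 = 28 - 2483 = -2455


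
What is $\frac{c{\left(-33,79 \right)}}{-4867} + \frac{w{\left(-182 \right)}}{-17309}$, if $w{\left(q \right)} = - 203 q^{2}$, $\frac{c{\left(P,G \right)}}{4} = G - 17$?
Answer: $\frac{1055556532}{2717513} \approx 388.43$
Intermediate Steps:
$c{\left(P,G \right)} = -68 + 4 G$ ($c{\left(P,G \right)} = 4 \left(G - 17\right) = 4 \left(-17 + G\right) = -68 + 4 G$)
$\frac{c{\left(-33,79 \right)}}{-4867} + \frac{w{\left(-182 \right)}}{-17309} = \frac{-68 + 4 \cdot 79}{-4867} + \frac{\left(-203\right) \left(-182\right)^{2}}{-17309} = \left(-68 + 316\right) \left(- \frac{1}{4867}\right) + \left(-203\right) 33124 \left(- \frac{1}{17309}\right) = 248 \left(- \frac{1}{4867}\right) - - \frac{6724172}{17309} = - \frac{8}{157} + \frac{6724172}{17309} = \frac{1055556532}{2717513}$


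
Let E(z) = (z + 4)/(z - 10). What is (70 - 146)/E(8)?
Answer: 38/3 ≈ 12.667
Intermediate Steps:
E(z) = (4 + z)/(-10 + z)
(70 - 146)/E(8) = (70 - 146)/(((4 + 8)/(-10 + 8))) = -76/(12/(-2)) = -76/((-1/2*12)) = -76/(-6) = -76*(-1/6) = 38/3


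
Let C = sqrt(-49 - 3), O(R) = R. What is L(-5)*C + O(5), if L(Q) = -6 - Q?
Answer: 5 - 2*I*sqrt(13) ≈ 5.0 - 7.2111*I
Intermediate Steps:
C = 2*I*sqrt(13) (C = sqrt(-52) = 2*I*sqrt(13) ≈ 7.2111*I)
L(-5)*C + O(5) = (-6 - 1*(-5))*(2*I*sqrt(13)) + 5 = (-6 + 5)*(2*I*sqrt(13)) + 5 = -2*I*sqrt(13) + 5 = 5 - 2*I*sqrt(13)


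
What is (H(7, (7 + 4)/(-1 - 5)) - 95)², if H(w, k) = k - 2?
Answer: 351649/36 ≈ 9768.0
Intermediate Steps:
H(w, k) = -2 + k
(H(7, (7 + 4)/(-1 - 5)) - 95)² = ((-2 + (7 + 4)/(-1 - 5)) - 95)² = ((-2 + 11/(-6)) - 95)² = ((-2 + 11*(-⅙)) - 95)² = ((-2 - 11/6) - 95)² = (-23/6 - 95)² = (-593/6)² = 351649/36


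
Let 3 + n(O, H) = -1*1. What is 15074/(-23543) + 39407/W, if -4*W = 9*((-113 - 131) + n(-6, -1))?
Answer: 919347709/13136994 ≈ 69.982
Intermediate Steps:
n(O, H) = -4 (n(O, H) = -3 - 1*1 = -3 - 1 = -4)
W = 558 (W = -9*((-113 - 131) - 4)/4 = -9*(-244 - 4)/4 = -9*(-248)/4 = -¼*(-2232) = 558)
15074/(-23543) + 39407/W = 15074/(-23543) + 39407/558 = 15074*(-1/23543) + 39407*(1/558) = -15074/23543 + 39407/558 = 919347709/13136994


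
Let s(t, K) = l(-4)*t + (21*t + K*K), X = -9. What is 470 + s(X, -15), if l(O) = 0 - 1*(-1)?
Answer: 497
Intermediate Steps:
l(O) = 1 (l(O) = 0 + 1 = 1)
s(t, K) = K**2 + 22*t (s(t, K) = 1*t + (21*t + K*K) = t + (21*t + K**2) = t + (K**2 + 21*t) = K**2 + 22*t)
470 + s(X, -15) = 470 + ((-15)**2 + 22*(-9)) = 470 + (225 - 198) = 470 + 27 = 497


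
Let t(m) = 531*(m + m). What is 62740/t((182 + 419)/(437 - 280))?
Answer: 4925090/319131 ≈ 15.433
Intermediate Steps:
t(m) = 1062*m (t(m) = 531*(2*m) = 1062*m)
62740/t((182 + 419)/(437 - 280)) = 62740/((1062*((182 + 419)/(437 - 280)))) = 62740/((1062*(601/157))) = 62740/(638262/157) = 62740*(157/638262) = 4925090/319131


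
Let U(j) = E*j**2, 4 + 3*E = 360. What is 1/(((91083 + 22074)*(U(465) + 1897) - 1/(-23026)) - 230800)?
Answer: 23026/66860042284909155 ≈ 3.4439e-13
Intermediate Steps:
E = 356/3 (E = -4/3 + (1/3)*360 = -4/3 + 120 = 356/3 ≈ 118.67)
U(j) = 356*j**2/3
1/(((91083 + 22074)*(U(465) + 1897) - 1/(-23026)) - 230800) = 1/(((91083 + 22074)*((356/3)*465**2 + 1897) - 1/(-23026)) - 230800) = 1/((113157*((356/3)*216225 + 1897) - 1*(-1/23026)) - 230800) = 1/((113157*(25658700 + 1897) + 1/23026) - 230800) = 1/((113157*25660597 + 1/23026) - 230800) = 1/((2903676174729 + 1/23026) - 230800) = 1/(66860047599309955/23026 - 230800) = 1/(66860042284909155/23026) = 23026/66860042284909155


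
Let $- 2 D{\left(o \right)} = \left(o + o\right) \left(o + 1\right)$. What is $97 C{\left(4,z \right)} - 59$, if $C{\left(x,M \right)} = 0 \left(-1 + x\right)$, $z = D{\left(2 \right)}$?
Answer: $-59$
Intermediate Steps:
$D{\left(o \right)} = - o \left(1 + o\right)$ ($D{\left(o \right)} = - \frac{\left(o + o\right) \left(o + 1\right)}{2} = - \frac{2 o \left(1 + o\right)}{2} = - o \left(1 + o\right)$)
$z = -6$ ($z = \left(-1\right) 2 \left(1 + 2\right) = \left(-1\right) 2 \cdot 3 = -6$)
$C{\left(x,M \right)} = 0$
$97 C{\left(4,z \right)} - 59 = 97 \cdot 0 - 59 = 0 - 59 = -59$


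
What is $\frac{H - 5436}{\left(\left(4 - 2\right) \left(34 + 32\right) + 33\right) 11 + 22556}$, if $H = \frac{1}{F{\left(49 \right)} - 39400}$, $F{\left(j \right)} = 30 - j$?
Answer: $- \frac{214281685}{960680449} \approx -0.22305$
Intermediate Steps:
$H = - \frac{1}{39419}$ ($H = \frac{1}{\left(30 - 49\right) - 39400} = \frac{1}{-19 - 39400} = \frac{1}{-39419} = - \frac{1}{39419} \approx -2.5368 \cdot 10^{-5}$)
$\frac{H - 5436}{\left(\left(4 - 2\right) \left(34 + 32\right) + 33\right) 11 + 22556} = \frac{- \frac{1}{39419} - 5436}{\left(\left(4 - 2\right) \left(34 + 32\right) + 33\right) 11 + 22556} = - \frac{214281685}{39419 \left(\left(2 \cdot 66 + 33\right) 11 + 22556\right)} = - \frac{214281685}{39419 \left(\left(132 + 33\right) 11 + 22556\right)} = - \frac{214281685}{39419 \left(165 \cdot 11 + 22556\right)} = - \frac{214281685}{39419 \left(1815 + 22556\right)} = - \frac{214281685}{39419 \cdot 24371} = \left(- \frac{214281685}{39419}\right) \frac{1}{24371} = - \frac{214281685}{960680449}$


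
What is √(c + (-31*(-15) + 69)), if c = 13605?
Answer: 3*√1571 ≈ 118.91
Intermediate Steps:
√(c + (-31*(-15) + 69)) = √(13605 + (-31*(-15) + 69)) = √(13605 + (465 + 69)) = √(13605 + 534) = √14139 = 3*√1571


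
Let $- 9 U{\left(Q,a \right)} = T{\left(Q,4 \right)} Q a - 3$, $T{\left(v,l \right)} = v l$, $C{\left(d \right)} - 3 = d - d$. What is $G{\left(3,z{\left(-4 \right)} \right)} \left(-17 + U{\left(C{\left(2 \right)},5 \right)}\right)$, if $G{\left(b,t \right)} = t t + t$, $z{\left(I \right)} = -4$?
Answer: $-440$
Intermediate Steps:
$C{\left(d \right)} = 3$ ($C{\left(d \right)} = 3 + \left(d - d\right) = 3 + 0 = 3$)
$T{\left(v,l \right)} = l v$
$G{\left(b,t \right)} = t + t^{2}$ ($G{\left(b,t \right)} = t^{2} + t = t + t^{2}$)
$U{\left(Q,a \right)} = \frac{1}{3} - \frac{4 a Q^{2}}{9}$ ($U{\left(Q,a \right)} = - \frac{4 Q Q a - 3}{9} = - \frac{4 Q^{2} a - 3}{9} = - \frac{4 a Q^{2} - 3}{9} = - \frac{-3 + 4 a Q^{2}}{9} = \frac{1}{3} - \frac{4 a Q^{2}}{9}$)
$G{\left(3,z{\left(-4 \right)} \right)} \left(-17 + U{\left(C{\left(2 \right)},5 \right)}\right) = - 4 \left(1 - 4\right) \left(-17 + \left(\frac{1}{3} - \frac{20 \cdot 3^{2}}{9}\right)\right) = \left(-4\right) \left(-3\right) \left(-17 + \left(\frac{1}{3} - \frac{20}{9} \cdot 9\right)\right) = 12 \left(-17 + \left(\frac{1}{3} - 20\right)\right) = 12 \left(-17 - \frac{59}{3}\right) = 12 \left(- \frac{110}{3}\right) = -440$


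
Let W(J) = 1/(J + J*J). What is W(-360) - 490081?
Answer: -63338068439/129240 ≈ -4.9008e+5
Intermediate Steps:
W(J) = 1/(J + J²)
W(-360) - 490081 = 1/((-360)*(1 - 360)) - 490081 = -1/360/(-359) - 490081 = -1/360*(-1/359) - 490081 = 1/129240 - 490081 = -63338068439/129240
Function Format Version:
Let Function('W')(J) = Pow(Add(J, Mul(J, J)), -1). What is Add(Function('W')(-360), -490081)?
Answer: Rational(-63338068439, 129240) ≈ -4.9008e+5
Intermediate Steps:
Function('W')(J) = Pow(Add(J, Pow(J, 2)), -1)
Add(Function('W')(-360), -490081) = Add(Mul(Pow(-360, -1), Pow(Add(1, -360), -1)), -490081) = Add(Mul(Rational(-1, 360), Pow(-359, -1)), -490081) = Add(Mul(Rational(-1, 360), Rational(-1, 359)), -490081) = Add(Rational(1, 129240), -490081) = Rational(-63338068439, 129240)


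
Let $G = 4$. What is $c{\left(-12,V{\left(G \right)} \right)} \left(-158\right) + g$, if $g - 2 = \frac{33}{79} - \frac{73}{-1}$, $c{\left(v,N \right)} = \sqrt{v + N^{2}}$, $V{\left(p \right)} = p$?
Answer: $- \frac{19006}{79} \approx -240.58$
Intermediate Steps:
$g = \frac{5958}{79}$ ($g = 2 + \left(\frac{33}{79} - \frac{73}{-1}\right) = 2 + \left(33 \cdot \frac{1}{79} - -73\right) = 2 + \left(\frac{33}{79} + 73\right) = 2 + \frac{5800}{79} = \frac{5958}{79} \approx 75.418$)
$c{\left(-12,V{\left(G \right)} \right)} \left(-158\right) + g = \sqrt{-12 + 4^{2}} \left(-158\right) + \frac{5958}{79} = \sqrt{-12 + 16} \left(-158\right) + \frac{5958}{79} = \sqrt{4} \left(-158\right) + \frac{5958}{79} = 2 \left(-158\right) + \frac{5958}{79} = -316 + \frac{5958}{79} = - \frac{19006}{79}$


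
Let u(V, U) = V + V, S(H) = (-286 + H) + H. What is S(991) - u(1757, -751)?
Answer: -1818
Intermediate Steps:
S(H) = -286 + 2*H
u(V, U) = 2*V
S(991) - u(1757, -751) = (-286 + 2*991) - 2*1757 = (-286 + 1982) - 1*3514 = 1696 - 3514 = -1818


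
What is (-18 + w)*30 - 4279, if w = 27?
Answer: -4009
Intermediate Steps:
(-18 + w)*30 - 4279 = (-18 + 27)*30 - 4279 = 9*30 - 4279 = 270 - 4279 = -4009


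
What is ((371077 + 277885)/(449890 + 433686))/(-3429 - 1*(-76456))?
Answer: 324481/32262452276 ≈ 1.0058e-5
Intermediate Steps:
((371077 + 277885)/(449890 + 433686))/(-3429 - 1*(-76456)) = (648962/883576)/(-3429 + 76456) = (648962*(1/883576))/73027 = (324481/441788)*(1/73027) = 324481/32262452276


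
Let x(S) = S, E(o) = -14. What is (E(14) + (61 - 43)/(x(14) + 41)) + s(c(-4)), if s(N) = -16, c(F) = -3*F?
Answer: -1632/55 ≈ -29.673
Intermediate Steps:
(E(14) + (61 - 43)/(x(14) + 41)) + s(c(-4)) = (-14 + (61 - 43)/(14 + 41)) - 16 = (-14 + 18/55) - 16 = -752/55 - 16 = -1632/55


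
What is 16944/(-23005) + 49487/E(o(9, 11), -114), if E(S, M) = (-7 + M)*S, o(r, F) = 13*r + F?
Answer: -1400877107/356301440 ≈ -3.9317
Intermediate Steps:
o(r, F) = F + 13*r
E(S, M) = S*(-7 + M)
16944/(-23005) + 49487/E(o(9, 11), -114) = 16944/(-23005) + 49487/(((11 + 13*9)*(-7 - 114))) = 16944*(-1/23005) + 49487/(((11 + 117)*(-121))) = -16944/23005 + 49487/((128*(-121))) = -16944/23005 + 49487/(-15488) = -16944/23005 + 49487*(-1/15488) = -16944/23005 - 49487/15488 = -1400877107/356301440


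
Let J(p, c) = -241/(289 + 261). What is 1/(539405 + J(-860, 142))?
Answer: 550/296672509 ≈ 1.8539e-6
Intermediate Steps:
J(p, c) = -241/550
1/(539405 + J(-860, 142)) = 1/(539405 - 241/550) = 1/(296672509/550) = 550/296672509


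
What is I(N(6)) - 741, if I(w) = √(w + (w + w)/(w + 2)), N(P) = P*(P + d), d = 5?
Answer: -741 + √19635/17 ≈ -732.76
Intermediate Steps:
N(P) = P*(5 + P) (N(P) = P*(P + 5) = P*(5 + P))
I(w) = √(w + 2*w/(2 + w)) (I(w) = √(w + (2*w)/(2 + w)) = √(w + 2*w/(2 + w)))
I(N(6)) - 741 = √((6*(5 + 6))*(4 + 6*(5 + 6))/(2 + 6*(5 + 6))) - 741 = √((6*11)*(4 + 6*11)/(2 + 6*11)) - 741 = √(66*(4 + 66)/(2 + 66)) - 741 = √(66*70/68) - 741 = √(66*(1/68)*70) - 741 = √(1155/17) - 741 = √19635/17 - 741 = -741 + √19635/17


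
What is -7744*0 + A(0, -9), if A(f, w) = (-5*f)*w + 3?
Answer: 3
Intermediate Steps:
A(f, w) = 3 - 5*f*w (A(f, w) = -5*f*w + 3 = 3 - 5*f*w)
-7744*0 + A(0, -9) = -7744*0 + (3 - 5*0*(-9)) = -121*0 + (3 + 0) = 0 + 3 = 3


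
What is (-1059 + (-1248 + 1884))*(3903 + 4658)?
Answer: -3621303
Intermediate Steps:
(-1059 + (-1248 + 1884))*(3903 + 4658) = (-1059 + 636)*8561 = -423*8561 = -3621303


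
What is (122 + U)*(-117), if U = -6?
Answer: -13572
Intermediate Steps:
(122 + U)*(-117) = (122 - 6)*(-117) = 116*(-117) = -13572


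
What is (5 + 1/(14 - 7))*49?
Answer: 252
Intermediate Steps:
(5 + 1/(14 - 7))*49 = (5 + 1/7)*49 = (5 + ⅐)*49 = (36/7)*49 = 252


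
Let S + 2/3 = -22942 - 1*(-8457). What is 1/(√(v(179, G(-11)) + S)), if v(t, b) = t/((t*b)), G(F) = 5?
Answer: -I*√3259230/217282 ≈ -0.0083087*I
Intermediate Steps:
v(t, b) = 1/b (v(t, b) = t/((b*t)) = t*(1/(b*t)) = 1/b)
S = -43457/3 (S = -⅔ + (-22942 - 1*(-8457)) = -⅔ + (-22942 + 8457) = -⅔ - 14485 = -43457/3 ≈ -14486.)
1/(√(v(179, G(-11)) + S)) = 1/(√(1/5 - 43457/3)) = 1/(√(⅕ - 43457/3)) = 1/(√(-217282/15)) = 1/(I*√3259230/15) = -I*√3259230/217282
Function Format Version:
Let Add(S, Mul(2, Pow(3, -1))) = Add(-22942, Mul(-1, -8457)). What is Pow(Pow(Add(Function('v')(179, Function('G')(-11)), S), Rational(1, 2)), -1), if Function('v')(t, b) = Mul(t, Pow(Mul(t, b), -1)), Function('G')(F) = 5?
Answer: Mul(Rational(-1, 217282), I, Pow(3259230, Rational(1, 2))) ≈ Mul(-0.0083087, I)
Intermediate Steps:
Function('v')(t, b) = Pow(b, -1) (Function('v')(t, b) = Mul(t, Pow(Mul(b, t), -1)) = Mul(t, Mul(Pow(b, -1), Pow(t, -1))) = Pow(b, -1))
S = Rational(-43457, 3) (S = Add(Rational(-2, 3), Add(-22942, Mul(-1, -8457))) = Add(Rational(-2, 3), Add(-22942, 8457)) = Add(Rational(-2, 3), -14485) = Rational(-43457, 3) ≈ -14486.)
Pow(Pow(Add(Function('v')(179, Function('G')(-11)), S), Rational(1, 2)), -1) = Pow(Pow(Add(Pow(5, -1), Rational(-43457, 3)), Rational(1, 2)), -1) = Pow(Pow(Add(Rational(1, 5), Rational(-43457, 3)), Rational(1, 2)), -1) = Pow(Pow(Rational(-217282, 15), Rational(1, 2)), -1) = Pow(Mul(Rational(1, 15), I, Pow(3259230, Rational(1, 2))), -1) = Mul(Rational(-1, 217282), I, Pow(3259230, Rational(1, 2)))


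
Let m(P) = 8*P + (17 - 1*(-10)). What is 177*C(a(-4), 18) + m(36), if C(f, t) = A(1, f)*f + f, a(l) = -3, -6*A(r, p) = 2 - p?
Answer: 453/2 ≈ 226.50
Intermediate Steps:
A(r, p) = -1/3 + p/6 (A(r, p) = -(2 - p)/6 = -1/3 + p/6)
C(f, t) = f + f*(-1/3 + f/6) (C(f, t) = (-1/3 + f/6)*f + f = f*(-1/3 + f/6) + f = f + f*(-1/3 + f/6))
m(P) = 27 + 8*P (m(P) = 8*P + (17 + 10) = 8*P + 27 = 27 + 8*P)
177*C(a(-4), 18) + m(36) = 177*((1/6)*(-3)*(4 - 3)) + (27 + 8*36) = 177*((1/6)*(-3)*1) + (27 + 288) = 177*(-1/2) + 315 = -177/2 + 315 = 453/2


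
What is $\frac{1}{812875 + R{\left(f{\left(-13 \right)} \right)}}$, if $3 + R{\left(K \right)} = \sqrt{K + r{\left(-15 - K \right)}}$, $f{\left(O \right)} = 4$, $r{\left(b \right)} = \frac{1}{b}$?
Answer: $\frac{15444568}{12554456879221} - \frac{5 \sqrt{57}}{12554456879221} \approx 1.2302 \cdot 10^{-6}$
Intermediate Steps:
$R{\left(K \right)} = -3 + \sqrt{K + \frac{1}{-15 - K}}$
$\frac{1}{812875 + R{\left(f{\left(-13 \right)} \right)}} = \frac{1}{812875 - \left(3 - \sqrt{\frac{-1 + 4 \left(15 + 4\right)}{15 + 4}}\right)} = \frac{1}{812875 - \left(3 - \sqrt{\frac{-1 + 4 \cdot 19}{19}}\right)} = \frac{1}{812875 - \left(3 - \sqrt{\frac{-1 + 76}{19}}\right)} = \frac{1}{812875 - \left(3 - \sqrt{\frac{1}{19} \cdot 75}\right)} = \frac{1}{812875 - \left(3 - \sqrt{\frac{75}{19}}\right)} = \frac{1}{812875 - \left(3 - \frac{5 \sqrt{57}}{19}\right)} = \frac{1}{812872 + \frac{5 \sqrt{57}}{19}}$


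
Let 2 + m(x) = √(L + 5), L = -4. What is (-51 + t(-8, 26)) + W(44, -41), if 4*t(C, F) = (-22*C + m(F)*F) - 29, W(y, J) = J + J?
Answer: -411/4 ≈ -102.75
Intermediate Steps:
W(y, J) = 2*J
m(x) = -1 (m(x) = -2 + √(-4 + 5) = -2 + √1 = -2 + 1 = -1)
t(C, F) = -29/4 - 11*C/2 - F/4 (t(C, F) = ((-22*C - F) - 29)/4 = ((-F - 22*C) - 29)/4 = (-29 - F - 22*C)/4 = -29/4 - 11*C/2 - F/4)
(-51 + t(-8, 26)) + W(44, -41) = (-51 + (-29/4 - 11/2*(-8) - ¼*26)) + 2*(-41) = (-51 + (-29/4 + 44 - 13/2)) - 82 = (-51 + 121/4) - 82 = -83/4 - 82 = -411/4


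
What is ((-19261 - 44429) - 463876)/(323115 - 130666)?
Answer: -527566/192449 ≈ -2.7413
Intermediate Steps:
((-19261 - 44429) - 463876)/(323115 - 130666) = (-63690 - 463876)/192449 = -527566*1/192449 = -527566/192449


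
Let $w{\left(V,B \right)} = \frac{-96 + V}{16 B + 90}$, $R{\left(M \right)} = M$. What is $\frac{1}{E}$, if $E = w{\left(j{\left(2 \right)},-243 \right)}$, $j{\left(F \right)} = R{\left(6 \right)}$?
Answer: $\frac{211}{5} \approx 42.2$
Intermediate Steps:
$j{\left(F \right)} = 6$
$w{\left(V,B \right)} = \frac{-96 + V}{90 + 16 B}$
$E = \frac{5}{211}$ ($E = \frac{-96 + 6}{2 \left(45 + 8 \left(-243\right)\right)} = \frac{1}{2} \frac{1}{45 - 1944} \left(-90\right) = \frac{1}{2} \frac{1}{-1899} \left(-90\right) = \frac{1}{2} \left(- \frac{1}{1899}\right) \left(-90\right) = \frac{5}{211} \approx 0.023697$)
$\frac{1}{E} = \frac{1}{\frac{5}{211}} = \frac{211}{5}$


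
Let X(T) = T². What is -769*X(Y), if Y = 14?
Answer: -150724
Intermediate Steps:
-769*X(Y) = -769*14² = -769*196 = -150724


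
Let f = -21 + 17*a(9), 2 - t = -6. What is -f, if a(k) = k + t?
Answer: -268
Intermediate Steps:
t = 8 (t = 2 - 1*(-6) = 2 + 6 = 8)
a(k) = 8 + k (a(k) = k + 8 = 8 + k)
f = 268 (f = -21 + 17*(8 + 9) = -21 + 17*17 = -21 + 289 = 268)
-f = -1*268 = -268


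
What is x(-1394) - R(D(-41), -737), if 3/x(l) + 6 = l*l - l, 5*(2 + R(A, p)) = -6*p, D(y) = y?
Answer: -2859893691/3241040 ≈ -882.40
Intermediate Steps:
R(A, p) = -2 - 6*p/5 (R(A, p) = -2 + (-6*p)/5 = -2 - 6*p/5)
x(l) = 3/(-6 + l² - l) (x(l) = 3/(-6 + (l*l - l)) = 3/(-6 + (l² - l)) = 3/(-6 + l² - l))
x(-1394) - R(D(-41), -737) = 3/(-6 + (-1394)² - 1*(-1394)) - (-2 - 6/5*(-737)) = 3/(-6 + 1943236 + 1394) - (-2 + 4422/5) = 3/1944624 - 1*4412/5 = 3*(1/1944624) - 4412/5 = 1/648208 - 4412/5 = -2859893691/3241040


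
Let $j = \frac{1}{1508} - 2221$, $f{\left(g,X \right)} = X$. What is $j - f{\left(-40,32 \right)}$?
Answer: $- \frac{3397523}{1508} \approx -2253.0$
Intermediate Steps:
$j = - \frac{3349267}{1508}$ ($j = \frac{1}{1508} - 2221 = - \frac{3349267}{1508} \approx -2221.0$)
$j - f{\left(-40,32 \right)} = - \frac{3349267}{1508} - 32 = - \frac{3397523}{1508}$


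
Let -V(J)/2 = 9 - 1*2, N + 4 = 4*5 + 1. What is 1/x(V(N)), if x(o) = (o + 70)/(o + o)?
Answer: -½ ≈ -0.50000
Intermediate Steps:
N = 17 (N = -4 + (4*5 + 1) = -4 + (20 + 1) = -4 + 21 = 17)
V(J) = -14 (V(J) = -2*(9 - 1*2) = -2*(9 - 2) = -2*7 = -14)
x(o) = (70 + o)/(2*o) (x(o) = (70 + o)/((2*o)) = (70 + o)*(1/(2*o)) = (70 + o)/(2*o))
1/x(V(N)) = 1/((½)*(70 - 14)/(-14)) = 1/((½)*(-1/14)*56) = 1/(-2) = -½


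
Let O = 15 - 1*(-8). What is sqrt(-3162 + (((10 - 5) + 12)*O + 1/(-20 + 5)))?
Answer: I*sqrt(623490)/15 ≈ 52.641*I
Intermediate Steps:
O = 23 (O = 15 + 8 = 23)
sqrt(-3162 + (((10 - 5) + 12)*O + 1/(-20 + 5))) = sqrt(-3162 + (((10 - 5) + 12)*23 + 1/(-20 + 5))) = sqrt(-3162 + ((5 + 12)*23 + 1/(-15))) = sqrt(-3162 + (17*23 - 1/15)) = sqrt(-3162 + (391 - 1/15)) = sqrt(-3162 + 5864/15) = sqrt(-41566/15) = I*sqrt(623490)/15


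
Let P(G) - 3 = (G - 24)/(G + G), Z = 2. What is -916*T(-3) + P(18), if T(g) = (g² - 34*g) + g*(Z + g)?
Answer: -626527/6 ≈ -1.0442e+5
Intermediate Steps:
P(G) = 3 + (-24 + G)/(2*G) (P(G) = 3 + (G - 24)/(G + G) = 3 + (-24 + G)/((2*G)) = 3 + (-24 + G)*(1/(2*G)) = 3 + (-24 + G)/(2*G))
T(g) = g² - 34*g + g*(2 + g) (T(g) = (g² - 34*g) + g*(2 + g) = g² - 34*g + g*(2 + g))
-916*T(-3) + P(18) = -1832*(-3)*(-16 - 3) + (7/2 - 12/18) = -1832*(-3)*(-19) + (7/2 - 12*1/18) = -916*114 + (7/2 - ⅔) = -104424 + 17/6 = -626527/6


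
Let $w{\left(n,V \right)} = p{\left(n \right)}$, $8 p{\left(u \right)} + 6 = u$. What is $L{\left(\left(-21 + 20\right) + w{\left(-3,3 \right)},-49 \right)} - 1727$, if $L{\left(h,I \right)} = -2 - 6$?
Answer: $-1735$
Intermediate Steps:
$p{\left(u \right)} = - \frac{3}{4} + \frac{u}{8}$
$w{\left(n,V \right)} = - \frac{3}{4} + \frac{n}{8}$
$L{\left(h,I \right)} = -8$ ($L{\left(h,I \right)} = -2 - 6 = -8$)
$L{\left(\left(-21 + 20\right) + w{\left(-3,3 \right)},-49 \right)} - 1727 = -8 - 1727 = -1735$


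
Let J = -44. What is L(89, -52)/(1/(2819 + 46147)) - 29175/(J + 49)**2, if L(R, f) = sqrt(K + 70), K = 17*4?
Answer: -1167 + 48966*sqrt(138) ≈ 5.7405e+5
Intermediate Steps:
K = 68
L(R, f) = sqrt(138) (L(R, f) = sqrt(68 + 70) = sqrt(138))
L(89, -52)/(1/(2819 + 46147)) - 29175/(J + 49)**2 = sqrt(138)/(1/(2819 + 46147)) - 29175/(-44 + 49)**2 = sqrt(138)/(1/48966) - 29175/(5**2) = sqrt(138)/(1/48966) - 29175/25 = sqrt(138)*48966 - 29175*1/25 = 48966*sqrt(138) - 1167 = -1167 + 48966*sqrt(138)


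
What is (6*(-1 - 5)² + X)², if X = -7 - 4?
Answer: 42025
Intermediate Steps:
X = -11
(6*(-1 - 5)² + X)² = (6*(-1 - 5)² - 11)² = (6*(-6)² - 11)² = (6*36 - 11)² = (216 - 11)² = 205² = 42025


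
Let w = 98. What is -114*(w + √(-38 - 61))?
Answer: -11172 - 342*I*√11 ≈ -11172.0 - 1134.3*I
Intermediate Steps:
-114*(w + √(-38 - 61)) = -114*(98 + √(-38 - 61)) = -114*(98 + √(-99)) = -114*(98 + 3*I*√11) = -11172 - 342*I*√11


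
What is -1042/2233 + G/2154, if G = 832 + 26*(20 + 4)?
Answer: 503390/2404941 ≈ 0.20931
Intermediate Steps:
G = 1456 (G = 832 + 26*24 = 832 + 624 = 1456)
-1042/2233 + G/2154 = -1042/2233 + 1456/2154 = -1042*1/2233 + 1456*(1/2154) = -1042/2233 + 728/1077 = 503390/2404941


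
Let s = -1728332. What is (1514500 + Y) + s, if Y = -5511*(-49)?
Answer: 56207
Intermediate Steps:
Y = 270039
(1514500 + Y) + s = (1514500 + 270039) - 1728332 = 1784539 - 1728332 = 56207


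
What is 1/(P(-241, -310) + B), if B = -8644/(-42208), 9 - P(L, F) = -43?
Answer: 10552/550865 ≈ 0.019155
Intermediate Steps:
P(L, F) = 52 (P(L, F) = 9 - 1*(-43) = 9 + 43 = 52)
B = 2161/10552 (B = -8644*(-1/42208) = 2161/10552 ≈ 0.20480)
1/(P(-241, -310) + B) = 1/(52 + 2161/10552) = 1/(550865/10552) = 10552/550865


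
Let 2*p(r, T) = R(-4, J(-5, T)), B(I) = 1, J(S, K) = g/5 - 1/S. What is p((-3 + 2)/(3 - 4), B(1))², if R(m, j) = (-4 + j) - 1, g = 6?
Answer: 81/25 ≈ 3.2400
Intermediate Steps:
J(S, K) = 6/5 - 1/S
R(m, j) = -5 + j
p(r, T) = -9/5 (p(r, T) = (-5 + (6/5 - 1/(-5)))/2 = (-5 + (6/5 - 1*(-⅕)))/2 = (-5 + (6/5 + ⅕))/2 = (-5 + 7/5)/2 = (½)*(-18/5) = -9/5)
p((-3 + 2)/(3 - 4), B(1))² = (-9/5)² = 81/25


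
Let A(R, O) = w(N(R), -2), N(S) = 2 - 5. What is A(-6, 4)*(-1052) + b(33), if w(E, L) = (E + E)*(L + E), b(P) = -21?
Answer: -31581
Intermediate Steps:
N(S) = -3
w(E, L) = 2*E*(E + L) (w(E, L) = (2*E)*(E + L) = 2*E*(E + L))
A(R, O) = 30 (A(R, O) = 2*(-3)*(-3 - 2) = 2*(-3)*(-5) = 30)
A(-6, 4)*(-1052) + b(33) = 30*(-1052) - 21 = -31560 - 21 = -31581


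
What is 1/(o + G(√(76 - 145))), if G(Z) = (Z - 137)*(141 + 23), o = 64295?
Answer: 41827/1751353753 - 164*I*√69/1751353753 ≈ 2.3883e-5 - 7.7785e-7*I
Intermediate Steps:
G(Z) = -22468 + 164*Z (G(Z) = (-137 + Z)*164 = -22468 + 164*Z)
1/(o + G(√(76 - 145))) = 1/(64295 + (-22468 + 164*√(76 - 145))) = 1/(64295 + (-22468 + 164*√(-69))) = 1/(64295 + (-22468 + 164*(I*√69))) = 1/(64295 + (-22468 + 164*I*√69)) = 1/(41827 + 164*I*√69)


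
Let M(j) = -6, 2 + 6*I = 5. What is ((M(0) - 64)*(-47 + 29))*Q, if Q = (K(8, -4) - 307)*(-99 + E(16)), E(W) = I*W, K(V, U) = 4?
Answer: 34741980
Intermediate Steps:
I = ½ (I = -⅓ + (⅙)*5 = -⅓ + ⅚ = ½ ≈ 0.50000)
E(W) = W/2
Q = 27573 (Q = (4 - 307)*(-99 + (½)*16) = -303*(-99 + 8) = -303*(-91) = 27573)
((M(0) - 64)*(-47 + 29))*Q = ((-6 - 64)*(-47 + 29))*27573 = -70*(-18)*27573 = 1260*27573 = 34741980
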